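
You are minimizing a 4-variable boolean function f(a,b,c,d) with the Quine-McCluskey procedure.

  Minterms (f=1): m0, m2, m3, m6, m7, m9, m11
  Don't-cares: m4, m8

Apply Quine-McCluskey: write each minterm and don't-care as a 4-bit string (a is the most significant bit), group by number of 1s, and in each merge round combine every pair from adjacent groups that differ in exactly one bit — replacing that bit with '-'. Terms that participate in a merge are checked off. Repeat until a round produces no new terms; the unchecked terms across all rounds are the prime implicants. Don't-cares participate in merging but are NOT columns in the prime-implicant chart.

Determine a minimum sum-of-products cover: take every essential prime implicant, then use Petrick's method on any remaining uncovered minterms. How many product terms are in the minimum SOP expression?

3

[col 0] 0000*, 0010*, 0011*, 0100*, 0110*, 0111*, 1000*, 1001*, 1011*
[col 1] -000, -011, 0-00*, 0-10*, 0-11*, 00-0*, 001-*, 01-0*, 011-*, 10-1, 100-
[col 2] 0--0, 0-1-
Prime implicants: -000, -011, 0--0, 0-1-, 10-1, 100-
PI chart (minterm → PIs covering it):
  0 | -000,0--0
  2 | 0--0,0-1-
  3 | -011,0-1-
  6 | 0--0,0-1-
  7 | 0-1-  (sole → essential)
  9 | 10-1,100-
  11 | -011,10-1
Essential prime implicants: 0-1-
Petrick residual → -000, 10-1
Minimum SOP uses 3 PIs: b'c'd' + a'c + ab'd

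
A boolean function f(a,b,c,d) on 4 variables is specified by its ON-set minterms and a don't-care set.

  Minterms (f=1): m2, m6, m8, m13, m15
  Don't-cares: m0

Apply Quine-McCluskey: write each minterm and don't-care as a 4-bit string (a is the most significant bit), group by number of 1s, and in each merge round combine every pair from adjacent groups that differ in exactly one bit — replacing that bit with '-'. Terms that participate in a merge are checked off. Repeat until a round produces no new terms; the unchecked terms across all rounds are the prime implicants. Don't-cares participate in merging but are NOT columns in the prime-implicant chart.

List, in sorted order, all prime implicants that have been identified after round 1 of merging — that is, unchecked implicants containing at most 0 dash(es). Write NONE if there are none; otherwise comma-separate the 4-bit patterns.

Round 0: 0000✓ 0010✓ 0110✓ 1000✓ 1101✓ 1111✓
Round 1: -000 0-10 00-0 11-1
PIs = {-000, 0-10, 00-0, 11-1}

NONE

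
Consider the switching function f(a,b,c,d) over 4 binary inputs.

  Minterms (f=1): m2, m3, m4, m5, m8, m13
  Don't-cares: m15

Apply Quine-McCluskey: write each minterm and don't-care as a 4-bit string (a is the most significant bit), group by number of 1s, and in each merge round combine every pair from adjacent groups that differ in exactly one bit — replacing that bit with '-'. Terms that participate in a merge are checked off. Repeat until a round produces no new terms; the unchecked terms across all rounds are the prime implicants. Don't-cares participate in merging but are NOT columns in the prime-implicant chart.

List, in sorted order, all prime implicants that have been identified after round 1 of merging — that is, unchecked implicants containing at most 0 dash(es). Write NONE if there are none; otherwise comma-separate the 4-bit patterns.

Round 0: 0010✓ 0011✓ 0100✓ 0101✓ 1000 1101✓ 1111✓
Round 1: -101 001- 010- 11-1
PIs = {-101, 001-, 010-, 1000, 11-1}

1000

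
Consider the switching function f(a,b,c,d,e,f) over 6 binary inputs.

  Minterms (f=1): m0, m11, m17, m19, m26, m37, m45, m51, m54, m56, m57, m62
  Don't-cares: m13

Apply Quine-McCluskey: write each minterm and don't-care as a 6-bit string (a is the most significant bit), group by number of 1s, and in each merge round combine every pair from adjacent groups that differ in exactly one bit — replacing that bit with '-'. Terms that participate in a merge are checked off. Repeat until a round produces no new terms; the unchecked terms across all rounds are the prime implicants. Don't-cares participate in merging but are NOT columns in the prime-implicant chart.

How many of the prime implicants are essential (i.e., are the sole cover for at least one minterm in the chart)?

8

[col 0] 000000, 001011, 001101*, 010001*, 010011*, 011010, 100101*, 101101*, 110011*, 110110*, 111000*, 111001*, 111110*
[col 1] -01101, -10011, 0100-1, 10-101, 11-110, 11100-
Prime implicants: -01101, -10011, 000000, 001011, 0100-1, 011010, 10-101, 11-110, 11100-
PI chart (minterm → PIs covering it):
  0 | 000000  (sole → essential)
  11 | 001011  (sole → essential)
  17 | 0100-1  (sole → essential)
  19 | -10011,0100-1
  26 | 011010  (sole → essential)
  37 | 10-101  (sole → essential)
  45 | -01101,10-101
  51 | -10011  (sole → essential)
  54 | 11-110  (sole → essential)
  56 | 11100-  (sole → essential)
  57 | 11100-  (sole → essential)
  62 | 11-110  (sole → essential)
Essential prime implicants: -10011, 000000, 001011, 0100-1, 011010, 10-101, 11-110, 11100-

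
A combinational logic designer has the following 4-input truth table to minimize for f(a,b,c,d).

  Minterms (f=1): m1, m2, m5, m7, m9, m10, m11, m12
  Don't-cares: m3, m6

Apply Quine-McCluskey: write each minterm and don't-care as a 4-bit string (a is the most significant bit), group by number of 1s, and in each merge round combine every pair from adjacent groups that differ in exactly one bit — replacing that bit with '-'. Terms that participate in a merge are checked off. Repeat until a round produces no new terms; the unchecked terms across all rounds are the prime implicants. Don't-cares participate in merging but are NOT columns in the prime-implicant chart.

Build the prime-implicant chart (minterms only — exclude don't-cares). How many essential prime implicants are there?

4

Round 0: 0001✓ 0010✓ 0011✓ 0101✓ 0110✓ 0111✓ 1001✓ 1010✓ 1011✓ 1100
Round 1: -001✓ -010✓ -011✓ 0-01✓ 0-10✓ 0-11✓ 00-1✓ 001-✓ 01-1✓ 011-✓ 10-1✓ 101-✓
Round 2: -0-1 -01- 0--1 0-1-
PIs = {-0-1, -01-, 0--1, 0-1-, 1100}
Coverage chart:
  m1: -0-1,0--1
  m2: -01-,0-1-
  m5: 0--1 ←essential
  m7: 0--1,0-1-
  m9: -0-1 ←essential
  m10: -01- ←essential
  m11: -0-1,-01-
  m12: 1100 ←essential
Essential: -0-1, -01-, 0--1, 1100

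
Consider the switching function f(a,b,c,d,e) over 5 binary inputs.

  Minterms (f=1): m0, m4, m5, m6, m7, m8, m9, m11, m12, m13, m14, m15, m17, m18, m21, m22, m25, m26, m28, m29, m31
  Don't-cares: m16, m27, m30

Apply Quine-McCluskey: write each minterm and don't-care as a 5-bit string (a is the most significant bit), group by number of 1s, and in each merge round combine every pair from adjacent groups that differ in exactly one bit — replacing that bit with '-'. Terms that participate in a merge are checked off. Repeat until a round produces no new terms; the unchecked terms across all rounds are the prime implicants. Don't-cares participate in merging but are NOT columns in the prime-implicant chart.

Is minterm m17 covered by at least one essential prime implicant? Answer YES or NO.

Round 0: 00000✓ 00100✓ 00101✓ 00110✓ 00111✓ 01000✓ 01001✓ 01011✓ 01100✓ 01101✓ 01110✓ 01111✓ 10000✓ 10001✓ 10010✓ 10101✓ 10110✓ 11001✓ 11010✓ 11011✓ 11100✓ 11101✓ 11110✓ 11111✓
Round 1: -0000 -0101✓ -0110✓ -1001✓ -1011✓ -1100✓ -1101✓ -1110✓ -1111✓ 0-000✓ 0-100✓ 0-101✓ 0-110✓ 0-111✓ 00-00✓ 001-0✓ 001-1✓ 0010-✓ 0011-✓ 01-00✓ 01-01✓ 01-11✓ 010-1✓ 0100-✓ 011-0✓ 011-1✓ 0110-✓ 0111-✓ 1-001✓ 1-010✓ 1-101✓ 1-110✓ 10-01✓ 10-10✓ 100-0 1000- 11-01✓ 11-10✓ 11-11✓ 110-1✓ 1101-✓ 111-0✓ 111-1✓ 1110-✓ 1111-✓
Round 2: --101 --110 -1-01✓ -1-11✓ -10-1✓ -11-0✓ -11-1✓ -110-✓ -111-✓ 0--00 0-1-0✓ 0-1-1✓ 0-10-✓ 0-11-✓ 001--✓ 01--1✓ 01-0- 011--✓ 1--01 1--10 11--1✓ 11-1- 111--✓
Round 3: -1--1 -11-- 0-1--
PIs = {--101, --110, -0000, -1--1, -11--, 0--00, 0-1--, 01-0-, 1--01, 1--10, 100-0, 1000-, 11-1-}
Coverage chart:
  m0: -0000,0--00
  m4: 0--00,0-1--
  m5: --101,0-1--
  m6: --110,0-1--
  m7: 0-1-- ←essential
  m8: 0--00,01-0-
  m9: -1--1,01-0-
  m11: -1--1 ←essential
  m12: -11--,0--00,0-1--,01-0-
  m13: --101,-1--1,-11--,0-1--,01-0-
  m14: --110,-11--,0-1--
  m15: -1--1,-11--,0-1--
  m17: 1--01,1000-
  m18: 1--10,100-0
  m21: --101,1--01
  m22: --110,1--10
  m25: -1--1,1--01
  m26: 1--10,11-1-
  m28: -11-- ←essential
  m29: --101,-1--1,-11--,1--01
  m31: -1--1,-11--,11-1-
Essential: -1--1, -11--, 0-1--

NO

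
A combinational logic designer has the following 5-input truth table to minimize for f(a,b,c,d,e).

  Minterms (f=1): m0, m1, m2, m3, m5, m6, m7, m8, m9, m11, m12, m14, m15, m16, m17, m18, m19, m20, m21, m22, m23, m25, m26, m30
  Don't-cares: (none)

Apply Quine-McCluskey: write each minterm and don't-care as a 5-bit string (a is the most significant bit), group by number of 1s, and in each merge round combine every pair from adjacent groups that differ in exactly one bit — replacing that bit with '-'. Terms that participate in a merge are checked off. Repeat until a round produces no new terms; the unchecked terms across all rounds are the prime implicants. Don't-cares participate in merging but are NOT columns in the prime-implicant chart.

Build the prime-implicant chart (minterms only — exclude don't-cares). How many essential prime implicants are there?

4

size-2^0 implicants → 00000(✓)  00001(✓)  00010(✓)  00011(✓)  00101(✓)  00110(✓)  00111(✓)  01000(✓)  01001(✓)  01011(✓)  01100(✓)  01110(✓)  01111(✓)  10000(✓)  10001(✓)  10010(✓)  10011(✓)  10100(✓)  10101(✓)  10110(✓)  10111(✓)  11001(✓)  11010(✓)  11110(✓)
size-2^1 implicants → -0000(✓)  -0001(✓)  -0010(✓)  -0011(✓)  -0101(✓)  -0110(✓)  -0111(✓)  -1001(✓)  -1110(✓)  0-000(✓)  0-001(✓)  0-011(✓)  0-110(✓)  0-111(✓)  00-01(✓)  00-10(✓)  00-11(✓)  000-0(✓)  000-1(✓)  0000-(✓)  0001-(✓)  001-1(✓)  0011-(✓)  01-00  01-11(✓)  010-1(✓)  0100-(✓)  011-0  0111-(✓)  1-001(✓)  1-010(✓)  1-110(✓)  10-00(✓)  10-01(✓)  10-10(✓)  10-11(✓)  100-0(✓)  100-1(✓)  1000-(✓)  1001-(✓)  101-0(✓)  101-1(✓)  1010-(✓)  1011-(✓)  11-10(✓)
size-2^2 implicants → --001  --110  -0-01(✓)  -0-10(✓)  -0-11(✓)  -00-0(✓)  -00-1(✓)  -000-(✓)  -001-(✓)  -01-1(✓)  -011-(✓)  0--11  0-0-1  0-00-  0-11-  00--1(✓)  00-1-(✓)  000--(✓)  1--10  10--0(✓)  10--1(✓)  10-0-(✓)  10-1-(✓)  100--(✓)  101--(✓)
size-2^3 implicants → -0--1  -0-1-  -00--  10---
Unchecked terms (primes): --001, --110, -0--1, -0-1-, -00--, 0--11, 0-0-1, 0-00-, 0-11-, 01-00, 011-0, 1--10, 10---
Minterm coverage:
  m0 ⊆ -00--,0-00-
  m1 ⊆ --001,-0--1,-00--,0-0-1,0-00-
  m2 ⊆ -0-1-,-00--
  m3 ⊆ -0--1,-0-1-,-00--,0--11,0-0-1
  m5 ⊆ -0--1 [E]
  m6 ⊆ --110,-0-1-,0-11-
  m7 ⊆ -0--1,-0-1-,0--11,0-11-
  m8 ⊆ 0-00-,01-00
  m9 ⊆ --001,0-0-1,0-00-
  m11 ⊆ 0--11,0-0-1
  m12 ⊆ 01-00,011-0
  m14 ⊆ --110,0-11-,011-0
  m15 ⊆ 0--11,0-11-
  m16 ⊆ -00--,10---
  m17 ⊆ --001,-0--1,-00--,10---
  m18 ⊆ -0-1-,-00--,1--10,10---
  m19 ⊆ -0--1,-0-1-,-00--,10---
  m20 ⊆ 10--- [E]
  m21 ⊆ -0--1,10---
  m22 ⊆ --110,-0-1-,1--10,10---
  m23 ⊆ -0--1,-0-1-,10---
  m25 ⊆ --001 [E]
  m26 ⊆ 1--10 [E]
  m30 ⊆ --110,1--10
E = {--001, -0--1, 1--10, 10---}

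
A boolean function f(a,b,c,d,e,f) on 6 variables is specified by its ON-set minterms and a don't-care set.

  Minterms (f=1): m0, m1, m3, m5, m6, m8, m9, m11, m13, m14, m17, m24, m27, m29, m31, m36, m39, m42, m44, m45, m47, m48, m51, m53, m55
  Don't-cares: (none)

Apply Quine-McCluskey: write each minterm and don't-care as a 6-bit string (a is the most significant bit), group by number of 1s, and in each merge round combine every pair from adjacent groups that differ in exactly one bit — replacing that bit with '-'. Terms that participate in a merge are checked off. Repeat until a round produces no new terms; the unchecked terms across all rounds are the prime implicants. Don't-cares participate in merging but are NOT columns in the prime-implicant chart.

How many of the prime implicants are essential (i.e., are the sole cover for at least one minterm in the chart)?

11

[col 0] 000000*, 000001*, 000011*, 000101*, 000110*, 001000*, 001001*, 001011*, 001101*, 001110*, 010001*, 011000*, 011011*, 011101*, 011111*, 100100*, 100111*, 101010, 101100*, 101101*, 101111*, 110000, 110011*, 110101*, 110111*
[col 1] -01101, 0-0001, 0-1000, 0-1011, 0-1101, 00-000*, 00-001*, 00-011*, 00-101*, 00-110, 000-01*, 0000-1*, 00000-*, 001-01*, 0010-1*, 00100-*, 011-11, 0111-1, 1-0111, 10-100, 10-111, 1011-1, 10110-, 110-11, 1101-1
[col 2] 00--01, 00-0-1, 00-00-
Prime implicants: -01101, 0-0001, 0-1000, 0-1011, 0-1101, 00--01, 00-0-1, 00-00-, 00-110, 011-11, 0111-1, 1-0111, 10-100, 10-111, 101010, 1011-1, 10110-, 110-11, 110000, 1101-1
PI chart (minterm → PIs covering it):
  0 | 00-00-  (sole → essential)
  1 | 0-0001,00--01,00-0-1,00-00-
  3 | 00-0-1  (sole → essential)
  5 | 00--01  (sole → essential)
  6 | 00-110  (sole → essential)
  8 | 0-1000,00-00-
  9 | 00--01,00-0-1,00-00-
  11 | 0-1011,00-0-1
  13 | -01101,0-1101,00--01
  14 | 00-110  (sole → essential)
  17 | 0-0001  (sole → essential)
  24 | 0-1000  (sole → essential)
  27 | 0-1011,011-11
  29 | 0-1101,0111-1
  31 | 011-11,0111-1
  36 | 10-100  (sole → essential)
  39 | 1-0111,10-111
  42 | 101010  (sole → essential)
  44 | 10-100,10110-
  45 | -01101,1011-1,10110-
  47 | 10-111,1011-1
  48 | 110000  (sole → essential)
  51 | 110-11  (sole → essential)
  53 | 1101-1  (sole → essential)
  55 | 1-0111,110-11,1101-1
Essential prime implicants: 0-0001, 0-1000, 00--01, 00-0-1, 00-00-, 00-110, 10-100, 101010, 110-11, 110000, 1101-1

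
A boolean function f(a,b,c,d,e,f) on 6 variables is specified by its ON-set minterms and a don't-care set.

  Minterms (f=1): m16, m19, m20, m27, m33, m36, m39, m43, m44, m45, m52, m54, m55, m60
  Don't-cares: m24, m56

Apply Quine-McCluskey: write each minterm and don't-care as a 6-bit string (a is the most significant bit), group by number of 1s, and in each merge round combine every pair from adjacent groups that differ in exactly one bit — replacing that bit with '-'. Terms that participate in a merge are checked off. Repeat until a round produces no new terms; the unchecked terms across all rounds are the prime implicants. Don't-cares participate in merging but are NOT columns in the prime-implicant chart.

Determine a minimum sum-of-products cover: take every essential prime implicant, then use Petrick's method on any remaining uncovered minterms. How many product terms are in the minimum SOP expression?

Round 0: 010000✓ 010011✓ 010100✓ 011000✓ 011011✓ 100001 100100✓ 100111✓ 101011 101100✓ 101101✓ 110100✓ 110110✓ 110111✓ 111000✓ 111100✓
Round 1: -10100 -11000 01-000 01-011 010-00 1-0100✓ 1-0111 1-1100✓ 10-100✓ 10110- 11-100✓ 1101-0 11011- 111-00
Round 2: 1--100
PIs = {-10100, -11000, 01-000, 01-011, 010-00, 1--100, 1-0111, 100001, 101011, 10110-, 1101-0, 11011-, 111-00}
Coverage chart:
  m16: 01-000,010-00
  m19: 01-011 ←essential
  m20: -10100,010-00
  m27: 01-011 ←essential
  m33: 100001 ←essential
  m36: 1--100 ←essential
  m39: 1-0111 ←essential
  m43: 101011 ←essential
  m44: 1--100,10110-
  m45: 10110- ←essential
  m52: -10100,1--100,1101-0
  m54: 1101-0,11011-
  m55: 1-0111,11011-
  m60: 1--100,111-00
Essential: 01-011, 1--100, 1-0111, 100001, 101011, 10110-
Petrick residual → 010-00, 1101-0
Min cover (8 terms): a'bd'ef + a'bc'e'f' + ade'f' + ac'def + ab'c'd'e'f + ab'cd'ef + ab'cde' + abc'df'

8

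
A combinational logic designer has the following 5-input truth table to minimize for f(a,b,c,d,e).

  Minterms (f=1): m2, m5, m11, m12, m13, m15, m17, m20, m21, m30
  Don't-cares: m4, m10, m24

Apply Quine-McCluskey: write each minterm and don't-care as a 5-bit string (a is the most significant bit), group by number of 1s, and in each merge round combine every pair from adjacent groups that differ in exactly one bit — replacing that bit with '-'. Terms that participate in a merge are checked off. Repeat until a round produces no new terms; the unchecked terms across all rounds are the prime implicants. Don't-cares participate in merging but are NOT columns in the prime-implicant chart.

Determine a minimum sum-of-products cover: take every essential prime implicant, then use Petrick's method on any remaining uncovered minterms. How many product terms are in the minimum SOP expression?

6

Round 0: 00010✓ 00100✓ 00101✓ 01010✓ 01011✓ 01100✓ 01101✓ 01111✓ 10001✓ 10100✓ 10101✓ 11000 11110
Round 1: -0100✓ -0101✓ 0-010 0-100✓ 0-101✓ 0010-✓ 01-11 0101- 011-1 0110-✓ 10-01 1010-✓
Round 2: -010- 0-10-
PIs = {-010-, 0-010, 0-10-, 01-11, 0101-, 011-1, 10-01, 11000, 11110}
Coverage chart:
  m2: 0-010 ←essential
  m5: -010-,0-10-
  m11: 01-11,0101-
  m12: 0-10- ←essential
  m13: 0-10-,011-1
  m15: 01-11,011-1
  m17: 10-01 ←essential
  m20: -010- ←essential
  m21: -010-,10-01
  m30: 11110 ←essential
Essential: -010-, 0-010, 0-10-, 10-01, 11110
Petrick residual → 01-11
Min cover (6 terms): b'cd' + a'c'de' + a'cd' + a'bde + ab'd'e + abcde'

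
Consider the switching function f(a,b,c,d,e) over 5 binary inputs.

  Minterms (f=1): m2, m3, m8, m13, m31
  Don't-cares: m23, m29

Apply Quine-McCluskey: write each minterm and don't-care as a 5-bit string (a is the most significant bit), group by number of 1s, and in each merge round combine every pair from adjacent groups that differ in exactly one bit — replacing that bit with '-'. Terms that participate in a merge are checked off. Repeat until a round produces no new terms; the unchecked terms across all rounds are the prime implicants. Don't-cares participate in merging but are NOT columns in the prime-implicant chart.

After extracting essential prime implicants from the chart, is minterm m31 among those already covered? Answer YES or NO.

NO

size-2^0 implicants → 00010(✓)  00011(✓)  01000  01101(✓)  10111(✓)  11101(✓)  11111(✓)
size-2^1 implicants → -1101  0001-  1-111  111-1
Unchecked terms (primes): -1101, 0001-, 01000, 1-111, 111-1
Minterm coverage:
  m2 ⊆ 0001- [E]
  m3 ⊆ 0001- [E]
  m8 ⊆ 01000 [E]
  m13 ⊆ -1101 [E]
  m31 ⊆ 1-111,111-1
E = {-1101, 0001-, 01000}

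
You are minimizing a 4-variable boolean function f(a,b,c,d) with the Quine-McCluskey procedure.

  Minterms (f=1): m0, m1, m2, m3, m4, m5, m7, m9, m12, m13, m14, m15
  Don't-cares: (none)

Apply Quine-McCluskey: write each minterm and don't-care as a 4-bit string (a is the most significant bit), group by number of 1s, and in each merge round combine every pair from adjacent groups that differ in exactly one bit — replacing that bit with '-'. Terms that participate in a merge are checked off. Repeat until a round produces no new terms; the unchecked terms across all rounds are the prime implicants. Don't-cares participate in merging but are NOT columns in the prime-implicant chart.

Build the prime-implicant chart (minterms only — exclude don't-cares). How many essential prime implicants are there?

3

Round 0: 0000✓ 0001✓ 0010✓ 0011✓ 0100✓ 0101✓ 0111✓ 1001✓ 1100✓ 1101✓ 1110✓ 1111✓
Round 1: -001✓ -100✓ -101✓ -111✓ 0-00✓ 0-01✓ 0-11✓ 00-0✓ 00-1✓ 000-✓ 001-✓ 01-1✓ 010-✓ 1-01✓ 11-0✓ 11-1✓ 110-✓ 111-✓
Round 2: --01 -1-1 -10- 0--1 0-0- 00-- 11--
PIs = {--01, -1-1, -10-, 0--1, 0-0-, 00--, 11--}
Coverage chart:
  m0: 0-0-,00--
  m1: --01,0--1,0-0-,00--
  m2: 00-- ←essential
  m3: 0--1,00--
  m4: -10-,0-0-
  m5: --01,-1-1,-10-,0--1,0-0-
  m7: -1-1,0--1
  m9: --01 ←essential
  m12: -10-,11--
  m13: --01,-1-1,-10-,11--
  m14: 11-- ←essential
  m15: -1-1,11--
Essential: --01, 00--, 11--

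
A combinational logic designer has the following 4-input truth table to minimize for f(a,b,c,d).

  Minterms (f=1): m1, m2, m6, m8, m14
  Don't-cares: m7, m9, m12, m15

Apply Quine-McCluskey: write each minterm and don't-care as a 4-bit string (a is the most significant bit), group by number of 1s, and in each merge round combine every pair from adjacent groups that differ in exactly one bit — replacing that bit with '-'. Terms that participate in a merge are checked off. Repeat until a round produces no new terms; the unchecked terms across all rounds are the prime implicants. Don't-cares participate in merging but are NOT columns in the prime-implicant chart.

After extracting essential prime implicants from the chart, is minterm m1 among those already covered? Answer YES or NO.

YES

[col 0] 0001*, 0010*, 0110*, 0111*, 1000*, 1001*, 1100*, 1110*, 1111*
[col 1] -001, -110*, -111*, 0-10, 011-*, 1-00, 100-, 11-0, 111-*
[col 2] -11-
Prime implicants: -001, -11-, 0-10, 1-00, 100-, 11-0
PI chart (minterm → PIs covering it):
  1 | -001  (sole → essential)
  2 | 0-10  (sole → essential)
  6 | -11-,0-10
  8 | 1-00,100-
  14 | -11-,11-0
Essential prime implicants: -001, 0-10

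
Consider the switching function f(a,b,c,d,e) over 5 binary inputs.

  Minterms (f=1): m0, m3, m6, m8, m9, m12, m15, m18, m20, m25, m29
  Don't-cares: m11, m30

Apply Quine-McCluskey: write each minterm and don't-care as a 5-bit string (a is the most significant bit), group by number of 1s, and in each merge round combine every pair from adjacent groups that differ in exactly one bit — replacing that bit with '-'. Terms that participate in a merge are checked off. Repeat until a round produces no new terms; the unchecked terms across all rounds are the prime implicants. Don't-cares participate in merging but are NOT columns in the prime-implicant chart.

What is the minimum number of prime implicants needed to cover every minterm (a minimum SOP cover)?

9

Round 0: 00000✓ 00011✓ 00110 01000✓ 01001✓ 01011✓ 01100✓ 01111✓ 10010 10100 11001✓ 11101✓ 11110
Round 1: -1001 0-000 0-011 01-00 01-11 010-1 0100- 11-01
PIs = {-1001, 0-000, 0-011, 00110, 01-00, 01-11, 010-1, 0100-, 10010, 10100, 11-01, 11110}
Coverage chart:
  m0: 0-000 ←essential
  m3: 0-011 ←essential
  m6: 00110 ←essential
  m8: 0-000,01-00,0100-
  m9: -1001,010-1,0100-
  m12: 01-00 ←essential
  m15: 01-11 ←essential
  m18: 10010 ←essential
  m20: 10100 ←essential
  m25: -1001,11-01
  m29: 11-01 ←essential
Essential: 0-000, 0-011, 00110, 01-00, 01-11, 10010, 10100, 11-01
Petrick residual → -1001
Min cover (9 terms): bc'd'e + a'c'd'e' + a'c'de + a'b'cde' + a'bd'e' + a'bde + ab'c'de' + ab'cd'e' + abd'e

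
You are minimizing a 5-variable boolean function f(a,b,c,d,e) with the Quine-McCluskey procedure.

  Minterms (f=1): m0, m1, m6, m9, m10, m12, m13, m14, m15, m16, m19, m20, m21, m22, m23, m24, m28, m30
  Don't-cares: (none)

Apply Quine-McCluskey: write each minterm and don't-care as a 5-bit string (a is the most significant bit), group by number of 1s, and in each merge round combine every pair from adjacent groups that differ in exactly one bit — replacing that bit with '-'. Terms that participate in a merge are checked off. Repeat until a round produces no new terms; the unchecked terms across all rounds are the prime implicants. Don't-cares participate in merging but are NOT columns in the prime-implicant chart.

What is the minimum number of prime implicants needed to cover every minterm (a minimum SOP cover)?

8

size-2^0 implicants → 00000(✓)  00001(✓)  00110(✓)  01001(✓)  01010(✓)  01100(✓)  01101(✓)  01110(✓)  01111(✓)  10000(✓)  10011(✓)  10100(✓)  10101(✓)  10110(✓)  10111(✓)  11000(✓)  11100(✓)  11110(✓)
size-2^1 implicants → -0000  -0110(✓)  -1100(✓)  -1110(✓)  0-001  0-110(✓)  0000-  01-01  01-10  011-0(✓)  011-1(✓)  0110-(✓)  0111-(✓)  1-000(✓)  1-100(✓)  1-110(✓)  10-00(✓)  10-11  101-0(✓)  101-1(✓)  1010-(✓)  1011-(✓)  11-00(✓)  111-0(✓)
size-2^2 implicants → --110  -11-0  011--  1--00  1-1-0  101--
Unchecked terms (primes): --110, -0000, -11-0, 0-001, 0000-, 01-01, 01-10, 011--, 1--00, 1-1-0, 10-11, 101--
Minterm coverage:
  m0 ⊆ -0000,0000-
  m1 ⊆ 0-001,0000-
  m6 ⊆ --110 [E]
  m9 ⊆ 0-001,01-01
  m10 ⊆ 01-10 [E]
  m12 ⊆ -11-0,011--
  m13 ⊆ 01-01,011--
  m14 ⊆ --110,-11-0,01-10,011--
  m15 ⊆ 011-- [E]
  m16 ⊆ -0000,1--00
  m19 ⊆ 10-11 [E]
  m20 ⊆ 1--00,1-1-0,101--
  m21 ⊆ 101-- [E]
  m22 ⊆ --110,1-1-0,101--
  m23 ⊆ 10-11,101--
  m24 ⊆ 1--00 [E]
  m28 ⊆ -11-0,1--00,1-1-0
  m30 ⊆ --110,-11-0,1-1-0
E = {--110, 01-10, 011--, 1--00, 10-11, 101--}
Petrick residual → -0000, 0-001
Cover = cde' + b'c'd'e' + a'c'd'e + a'bde' + a'bc + ad'e' + ab'de + ab'c  |cover|=8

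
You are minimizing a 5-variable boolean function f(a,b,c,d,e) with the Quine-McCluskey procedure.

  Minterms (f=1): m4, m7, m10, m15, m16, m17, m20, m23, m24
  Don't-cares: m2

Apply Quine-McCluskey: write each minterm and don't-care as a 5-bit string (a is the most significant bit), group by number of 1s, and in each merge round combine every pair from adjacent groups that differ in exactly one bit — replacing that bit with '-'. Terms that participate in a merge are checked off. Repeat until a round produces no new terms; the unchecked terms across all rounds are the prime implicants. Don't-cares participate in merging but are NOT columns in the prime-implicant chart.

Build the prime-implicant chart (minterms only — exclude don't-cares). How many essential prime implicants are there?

size-2^0 implicants → 00010(✓)  00100(✓)  00111(✓)  01010(✓)  01111(✓)  10000(✓)  10001(✓)  10100(✓)  10111(✓)  11000(✓)
size-2^1 implicants → -0100  -0111  0-010  0-111  1-000  10-00  1000-
Unchecked terms (primes): -0100, -0111, 0-010, 0-111, 1-000, 10-00, 1000-
Minterm coverage:
  m4 ⊆ -0100 [E]
  m7 ⊆ -0111,0-111
  m10 ⊆ 0-010 [E]
  m15 ⊆ 0-111 [E]
  m16 ⊆ 1-000,10-00,1000-
  m17 ⊆ 1000- [E]
  m20 ⊆ -0100,10-00
  m23 ⊆ -0111 [E]
  m24 ⊆ 1-000 [E]
E = {-0100, -0111, 0-010, 0-111, 1-000, 1000-}

6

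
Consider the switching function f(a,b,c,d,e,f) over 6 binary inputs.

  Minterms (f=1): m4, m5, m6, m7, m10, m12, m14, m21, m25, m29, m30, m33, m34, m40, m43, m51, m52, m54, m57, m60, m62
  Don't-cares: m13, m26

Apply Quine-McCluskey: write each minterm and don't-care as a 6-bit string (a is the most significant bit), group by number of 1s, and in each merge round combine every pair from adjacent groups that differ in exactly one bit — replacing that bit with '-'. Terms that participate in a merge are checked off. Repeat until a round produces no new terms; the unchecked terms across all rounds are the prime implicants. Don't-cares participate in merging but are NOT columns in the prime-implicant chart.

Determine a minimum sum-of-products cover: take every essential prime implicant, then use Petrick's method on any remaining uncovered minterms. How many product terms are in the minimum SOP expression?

11

[col 0] 000100*, 000101*, 000110*, 000111*, 001010*, 001100*, 001101*, 001110*, 010101*, 011001*, 011010*, 011101*, 011110*, 100001, 100010, 101000, 101011, 110011, 110100*, 110110*, 111001*, 111100*, 111110*
[col 1] -11001, -11110, 0-0101*, 0-1010*, 0-1101*, 0-1110*, 00-100*, 00-101*, 00-110*, 0001-0*, 0001-1*, 00010-*, 00011-*, 001-10*, 0011-0*, 00110-*, 01-101*, 011-01, 011-10*, 11-100*, 11-110*, 1101-0*, 1111-0*
[col 2] 0--101, 0-1-10, 00-1-0, 00-10-, 0001--, 11-1-0
Prime implicants: -11001, -11110, 0--101, 0-1-10, 00-1-0, 00-10-, 0001--, 011-01, 100001, 100010, 101000, 101011, 11-1-0, 110011
PI chart (minterm → PIs covering it):
  4 | 00-1-0,00-10-,0001--
  5 | 0--101,00-10-,0001--
  6 | 00-1-0,0001--
  7 | 0001--  (sole → essential)
  10 | 0-1-10  (sole → essential)
  12 | 00-1-0,00-10-
  14 | 0-1-10,00-1-0
  21 | 0--101  (sole → essential)
  25 | -11001,011-01
  29 | 0--101,011-01
  30 | -11110,0-1-10
  33 | 100001  (sole → essential)
  34 | 100010  (sole → essential)
  40 | 101000  (sole → essential)
  43 | 101011  (sole → essential)
  51 | 110011  (sole → essential)
  52 | 11-1-0  (sole → essential)
  54 | 11-1-0  (sole → essential)
  57 | -11001  (sole → essential)
  60 | 11-1-0  (sole → essential)
  62 | -11110,11-1-0
Essential prime implicants: -11001, 0--101, 0-1-10, 0001--, 100001, 100010, 101000, 101011, 11-1-0, 110011
Petrick residual → 00-1-0
Minimum SOP uses 11 PIs: bcd'e'f + a'de'f + a'cef' + a'b'df' + a'b'c'd + ab'c'd'e'f + ab'c'd'ef' + ab'cd'e'f' + ab'cd'ef + abdf' + abc'd'ef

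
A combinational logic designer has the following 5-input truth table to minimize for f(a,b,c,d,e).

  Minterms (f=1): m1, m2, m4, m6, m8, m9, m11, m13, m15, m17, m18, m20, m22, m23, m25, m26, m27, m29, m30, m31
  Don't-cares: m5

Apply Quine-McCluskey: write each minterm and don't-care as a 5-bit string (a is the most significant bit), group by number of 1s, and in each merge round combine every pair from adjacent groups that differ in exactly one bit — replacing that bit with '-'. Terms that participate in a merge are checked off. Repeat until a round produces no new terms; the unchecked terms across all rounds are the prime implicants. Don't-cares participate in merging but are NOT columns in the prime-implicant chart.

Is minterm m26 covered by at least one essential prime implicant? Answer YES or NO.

NO

[col 0] 00001*, 00010*, 00100*, 00101*, 00110*, 01000*, 01001*, 01011*, 01101*, 01111*, 10001*, 10010*, 10100*, 10110*, 10111*, 11001*, 11010*, 11011*, 11101*, 11110*, 11111*
[col 1] -0001*, -0010*, -0100*, -0110*, -1001*, -1011*, -1101*, -1111*, 0-001*, 0-101*, 00-01*, 00-10*, 001-0*, 0010-, 01-01*, 01-11*, 010-1*, 0100-, 011-1*, 1-001*, 1-010*, 1-110*, 1-111*, 10-10*, 101-0*, 1011-*, 11-01*, 11-10*, 11-11*, 110-1*, 1101-*, 111-1*, 1111-*
[col 2] --001, -0-10, -01-0, -1-01*, -1-11*, -10-1*, -11-1*, 0--01, 01--1*, 1--10, 1-11-, 11--1*, 11-1-
[col 3] -1--1
Prime implicants: --001, -0-10, -01-0, -1--1, 0--01, 0010-, 0100-, 1--10, 1-11-, 11-1-
PI chart (minterm → PIs covering it):
  1 | --001,0--01
  2 | -0-10  (sole → essential)
  4 | -01-0,0010-
  6 | -0-10,-01-0
  8 | 0100-  (sole → essential)
  9 | --001,-1--1,0--01,0100-
  11 | -1--1  (sole → essential)
  13 | -1--1,0--01
  15 | -1--1  (sole → essential)
  17 | --001  (sole → essential)
  18 | -0-10,1--10
  20 | -01-0  (sole → essential)
  22 | -0-10,-01-0,1--10,1-11-
  23 | 1-11-  (sole → essential)
  25 | --001,-1--1
  26 | 1--10,11-1-
  27 | -1--1,11-1-
  29 | -1--1  (sole → essential)
  30 | 1--10,1-11-,11-1-
  31 | -1--1,1-11-,11-1-
Essential prime implicants: --001, -0-10, -01-0, -1--1, 0100-, 1-11-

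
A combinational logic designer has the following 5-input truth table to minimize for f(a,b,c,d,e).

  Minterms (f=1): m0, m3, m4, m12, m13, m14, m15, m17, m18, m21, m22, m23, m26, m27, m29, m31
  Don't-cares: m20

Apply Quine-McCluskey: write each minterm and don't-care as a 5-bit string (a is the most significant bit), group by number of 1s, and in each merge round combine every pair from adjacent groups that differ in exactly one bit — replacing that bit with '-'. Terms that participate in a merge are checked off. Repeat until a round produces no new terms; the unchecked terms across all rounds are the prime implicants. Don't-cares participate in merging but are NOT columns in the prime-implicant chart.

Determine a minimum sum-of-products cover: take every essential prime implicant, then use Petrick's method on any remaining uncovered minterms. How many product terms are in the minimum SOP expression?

Round 0: 00000✓ 00011 00100✓ 01100✓ 01101✓ 01110✓ 01111✓ 10001✓ 10010✓ 10100✓ 10101✓ 10110✓ 10111✓ 11010✓ 11011✓ 11101✓ 11111✓
Round 1: -0100 -1101✓ -1111✓ 0-100 00-00 011-0✓ 011-1✓ 0110-✓ 0111-✓ 1-010 1-101✓ 1-111✓ 10-01 10-10 101-0✓ 101-1✓ 1010-✓ 1011-✓ 11-11 1101- 111-1✓
Round 2: -11-1 011-- 1-1-1 101--
PIs = {-0100, -11-1, 0-100, 00-00, 00011, 011--, 1-010, 1-1-1, 10-01, 10-10, 101--, 11-11, 1101-}
Coverage chart:
  m0: 00-00 ←essential
  m3: 00011 ←essential
  m4: -0100,0-100,00-00
  m12: 0-100,011--
  m13: -11-1,011--
  m14: 011-- ←essential
  m15: -11-1,011--
  m17: 10-01 ←essential
  m18: 1-010,10-10
  m21: 1-1-1,10-01,101--
  m22: 10-10,101--
  m23: 1-1-1,101--
  m26: 1-010,1101-
  m27: 11-11,1101-
  m29: -11-1,1-1-1
  m31: -11-1,1-1-1,11-11
Essential: 00-00, 00011, 011--, 10-01
Petrick residual → 1-1-1, 10-10, 1101-
Min cover (7 terms): a'b'd'e' + a'b'c'de + a'bc + ace + ab'd'e + ab'de' + abc'd

7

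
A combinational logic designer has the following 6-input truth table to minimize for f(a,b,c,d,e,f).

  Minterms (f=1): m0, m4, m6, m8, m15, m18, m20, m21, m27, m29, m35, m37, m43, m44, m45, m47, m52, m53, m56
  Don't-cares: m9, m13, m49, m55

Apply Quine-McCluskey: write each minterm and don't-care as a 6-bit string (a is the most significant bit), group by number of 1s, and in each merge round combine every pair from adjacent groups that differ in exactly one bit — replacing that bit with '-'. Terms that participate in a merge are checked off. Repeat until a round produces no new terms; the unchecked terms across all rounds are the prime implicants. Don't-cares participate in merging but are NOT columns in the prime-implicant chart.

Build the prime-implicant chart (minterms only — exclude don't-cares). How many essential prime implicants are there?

8

Round 0: 000000✓ 000100✓ 000110✓ 001000✓ 001001✓ 001101✓ 001111✓ 010010 010100✓ 010101✓ 011011 011101✓ 100011✓ 100101✓ 101011✓ 101100✓ 101101✓ 101111✓ 110001✓ 110100✓ 110101✓ 110111✓ 111000
Round 1: -01101✓ -01111✓ -10100✓ -10101✓ 0-0100 0-1101 00-000 000-00 0001-0 001-01 00100- 0011-1✓ 01-101 01010-✓ 1-0101 10-011 10-101 101-11 1011-1✓ 10110- 110-01 1101-1 11010-✓
Round 2: -011-1 -1010-
PIs = {-011-1, -1010-, 0-0100, 0-1101, 00-000, 000-00, 0001-0, 001-01, 00100-, 01-101, 010010, 011011, 1-0101, 10-011, 10-101, 101-11, 10110-, 110-01, 1101-1, 111000}
Coverage chart:
  m0: 00-000,000-00
  m4: 0-0100,000-00,0001-0
  m6: 0001-0 ←essential
  m8: 00-000,00100-
  m15: -011-1 ←essential
  m18: 010010 ←essential
  m20: -1010-,0-0100
  m21: -1010-,01-101
  m27: 011011 ←essential
  m29: 0-1101,01-101
  m35: 10-011 ←essential
  m37: 1-0101,10-101
  m43: 10-011,101-11
  m44: 10110- ←essential
  m45: -011-1,10-101,10110-
  m47: -011-1,101-11
  m52: -1010- ←essential
  m53: -1010-,1-0101,110-01,1101-1
  m56: 111000 ←essential
Essential: -011-1, -1010-, 0001-0, 010010, 011011, 10-011, 10110-, 111000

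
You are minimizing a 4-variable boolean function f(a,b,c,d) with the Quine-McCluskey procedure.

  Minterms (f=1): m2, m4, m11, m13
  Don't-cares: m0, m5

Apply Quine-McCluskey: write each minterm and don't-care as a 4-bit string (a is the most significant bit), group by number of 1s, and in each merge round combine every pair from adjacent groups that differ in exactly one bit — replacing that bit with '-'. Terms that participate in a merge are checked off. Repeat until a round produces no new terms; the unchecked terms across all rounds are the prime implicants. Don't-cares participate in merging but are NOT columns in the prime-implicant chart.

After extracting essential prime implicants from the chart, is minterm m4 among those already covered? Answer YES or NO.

NO

size-2^0 implicants → 0000(✓)  0010(✓)  0100(✓)  0101(✓)  1011  1101(✓)
size-2^1 implicants → -101  0-00  00-0  010-
Unchecked terms (primes): -101, 0-00, 00-0, 010-, 1011
Minterm coverage:
  m2 ⊆ 00-0 [E]
  m4 ⊆ 0-00,010-
  m11 ⊆ 1011 [E]
  m13 ⊆ -101 [E]
E = {-101, 00-0, 1011}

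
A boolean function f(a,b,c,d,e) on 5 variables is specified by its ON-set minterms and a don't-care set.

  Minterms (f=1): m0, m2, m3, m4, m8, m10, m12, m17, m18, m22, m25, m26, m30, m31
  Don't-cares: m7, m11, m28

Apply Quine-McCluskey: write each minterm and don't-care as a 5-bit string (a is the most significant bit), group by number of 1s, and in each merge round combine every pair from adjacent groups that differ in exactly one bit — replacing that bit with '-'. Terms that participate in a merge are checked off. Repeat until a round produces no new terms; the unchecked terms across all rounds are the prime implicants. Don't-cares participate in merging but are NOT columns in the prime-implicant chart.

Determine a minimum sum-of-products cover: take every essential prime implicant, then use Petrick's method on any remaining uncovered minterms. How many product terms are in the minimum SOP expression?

Round 0: 00000✓ 00010✓ 00011✓ 00100✓ 00111✓ 01000✓ 01010✓ 01011✓ 01100✓ 10001✓ 10010✓ 10110✓ 11001✓ 11010✓ 11100✓ 11110✓ 11111✓
Round 1: -0010✓ -1010✓ -1100 0-000✓ 0-010✓ 0-011✓ 0-100✓ 00-00✓ 00-11 000-0✓ 0001-✓ 01-00✓ 010-0✓ 0101-✓ 1-001 1-010✓ 1-110✓ 10-10✓ 11-10✓ 111-0 1111-
Round 2: --010 0--00 0-0-0 0-01- 1--10
PIs = {--010, -1100, 0--00, 0-0-0, 0-01-, 00-11, 1--10, 1-001, 111-0, 1111-}
Coverage chart:
  m0: 0--00,0-0-0
  m2: --010,0-0-0,0-01-
  m3: 0-01-,00-11
  m4: 0--00 ←essential
  m8: 0--00,0-0-0
  m10: --010,0-0-0,0-01-
  m12: -1100,0--00
  m17: 1-001 ←essential
  m18: --010,1--10
  m22: 1--10 ←essential
  m25: 1-001 ←essential
  m26: --010,1--10
  m30: 1--10,111-0,1111-
  m31: 1111- ←essential
Essential: 0--00, 1--10, 1-001, 1111-
Petrick residual → 0-01-
Min cover (5 terms): a'd'e' + a'c'd + ade' + ac'd'e + abcd

5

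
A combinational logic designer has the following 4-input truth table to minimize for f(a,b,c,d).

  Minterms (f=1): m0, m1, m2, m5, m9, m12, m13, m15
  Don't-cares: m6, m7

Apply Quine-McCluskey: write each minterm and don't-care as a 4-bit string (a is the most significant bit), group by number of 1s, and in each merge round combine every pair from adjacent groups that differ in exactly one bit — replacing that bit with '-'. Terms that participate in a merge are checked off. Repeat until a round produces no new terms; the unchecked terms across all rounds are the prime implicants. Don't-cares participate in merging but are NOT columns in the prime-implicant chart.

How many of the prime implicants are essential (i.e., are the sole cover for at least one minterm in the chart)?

3

Round 0: 0000✓ 0001✓ 0010✓ 0101✓ 0110✓ 0111✓ 1001✓ 1100✓ 1101✓ 1111✓
Round 1: -001✓ -101✓ -111✓ 0-01✓ 0-10 00-0 000- 01-1✓ 011- 1-01✓ 11-1✓ 110-
Round 2: --01 -1-1
PIs = {--01, -1-1, 0-10, 00-0, 000-, 011-, 110-}
Coverage chart:
  m0: 00-0,000-
  m1: --01,000-
  m2: 0-10,00-0
  m5: --01,-1-1
  m9: --01 ←essential
  m12: 110- ←essential
  m13: --01,-1-1,110-
  m15: -1-1 ←essential
Essential: --01, -1-1, 110-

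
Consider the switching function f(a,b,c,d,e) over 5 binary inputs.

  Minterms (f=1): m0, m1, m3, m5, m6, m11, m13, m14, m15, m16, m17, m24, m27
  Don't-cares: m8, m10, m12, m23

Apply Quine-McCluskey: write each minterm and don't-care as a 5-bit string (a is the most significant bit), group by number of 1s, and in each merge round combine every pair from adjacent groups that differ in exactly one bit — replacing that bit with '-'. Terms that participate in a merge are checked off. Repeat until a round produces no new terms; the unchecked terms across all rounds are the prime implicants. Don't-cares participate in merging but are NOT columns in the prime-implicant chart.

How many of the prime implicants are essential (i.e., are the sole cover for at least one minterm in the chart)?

4

size-2^0 implicants → 00000(✓)  00001(✓)  00011(✓)  00101(✓)  00110(✓)  01000(✓)  01010(✓)  01011(✓)  01100(✓)  01101(✓)  01110(✓)  01111(✓)  10000(✓)  10001(✓)  10111  11000(✓)  11011(✓)
size-2^1 implicants → -0000(✓)  -0001(✓)  -1000(✓)  -1011  0-000(✓)  0-011  0-101  0-110  00-01  000-1  0000-(✓)  01-00(✓)  01-10(✓)  01-11(✓)  010-0(✓)  0101-(✓)  011-0(✓)  011-1(✓)  0110-(✓)  0111-(✓)  1-000(✓)  1000-(✓)
size-2^2 implicants → --000  -000-  01--0  01-1-  011--
Unchecked terms (primes): --000, -000-, -1011, 0-011, 0-101, 0-110, 00-01, 000-1, 01--0, 01-1-, 011--, 10111
Minterm coverage:
  m0 ⊆ --000,-000-
  m1 ⊆ -000-,00-01,000-1
  m3 ⊆ 0-011,000-1
  m5 ⊆ 0-101,00-01
  m6 ⊆ 0-110 [E]
  m11 ⊆ -1011,0-011,01-1-
  m13 ⊆ 0-101,011--
  m14 ⊆ 0-110,01--0,01-1-,011--
  m15 ⊆ 01-1-,011--
  m16 ⊆ --000,-000-
  m17 ⊆ -000- [E]
  m24 ⊆ --000 [E]
  m27 ⊆ -1011 [E]
E = {--000, -000-, -1011, 0-110}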